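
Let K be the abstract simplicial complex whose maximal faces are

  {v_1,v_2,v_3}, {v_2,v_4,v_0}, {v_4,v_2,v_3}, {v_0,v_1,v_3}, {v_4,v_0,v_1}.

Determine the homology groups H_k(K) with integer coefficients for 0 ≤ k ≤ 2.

H_0 ≅ Z,  H_1 ≅ Z,  H_2 = 0.

Take the total order v_0 < v_1 < v_2 < v_3 < v_4 on the vertex set. Then K (dimension 2) consists of the simplices:

  0-simplices (5): [v_0], [v_1], [v_2], [v_3], [v_4]
  1-simplices (10): [v_0,v_1], [v_0,v_2], [v_0,v_3], [v_0,v_4], [v_1,v_2], [v_1,v_3], [v_1,v_4], [v_2,v_3], [v_2,v_4], [v_3,v_4]
  2-simplices (5): [v_0,v_1,v_3], [v_0,v_1,v_4], [v_0,v_2,v_4], [v_1,v_2,v_3], [v_2,v_3,v_4]

Hence C_0 ≅ Z^5, C_1 ≅ Z^10, C_2 ≅ Z^5.

The boundary map ∂_1: C_1 → C_0 is given by ∂[p,q] = [q] − [p]. For instance
  ∂[v_1,v_4] = [v_4] − [v_1].
This gives a 5×10 integer matrix of rank 4; reducing to Smith normal form yields diagonal entries (1,1,1,1).

Boundary ∂_2: C_2 → C_1 acts by ∂[p,q,r] = [q,r] − [p,r] + [p,q]. For instance
  ∂[v_0,v_2,v_4] = [v_2,v_4] − [v_0,v_4] + [v_0,v_2],
  ∂[v_0,v_1,v_4] = [v_1,v_4] − [v_0,v_4] + [v_0,v_1].
As a 10×5 matrix over Z this has rank 5, with invariant factors (1,1,1,1,1).

Now H_k = ker ∂_k / im ∂_{k+1}, so:

  H_0: rank C_0 − rank ∂_1 = 5 − 4 = 1, and the invariant factors of ∂_1 are all 1, so H_0 ≅ Z.
  H_1: rank ker ∂_1 − rank ∂_2 = (10 − 4) − 5 = 1, and the invariant factors of ∂_2 are all 1, so H_1 ≅ Z.
  H_2: rank ker ∂_2 − rank ∂_3 = (5 − 5) − 0 = 0, and there is no ∂_3, so H_2 ≅ 0.

(K is a triangulation of the Möbius band.)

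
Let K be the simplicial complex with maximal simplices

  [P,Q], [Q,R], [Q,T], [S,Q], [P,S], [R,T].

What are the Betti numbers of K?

b_0 = 1, b_1 = 2.

We work with the vertex ordering P < Q < R < S < T. The simplices of K, each written with vertices in increasing order, are:

  0-simplices (5): P, Q, R, S, T
  1-simplices (6): PQ, PS, QR, QS, QT, RT

giving chain groups C_0 ≅ Z^5, C_1 ≅ Z^6.

∂_1: C_1 → C_0 sends each edge [p,q] (with p < q) to q − p.
This gives a 5×6 integer matrix of rank 4; reducing to Smith normal form yields diagonal entries (1,1,1,1).

Now H_k = ker ∂_k / im ∂_{k+1}, so:

  H_0: rank C_0 − rank ∂_1 = 5 − 4 = 1, and the invariant factors of ∂_1 are all 1, so H_0 ≅ Z.
  H_1: rank ker ∂_1 − rank ∂_2 = (6 − 4) − 0 = 2, and there is no ∂_2, so H_1 ≅ Z^2.

As a check, the Euler characteristic is 5 − 6 = -1, which agrees with 1 − 2 = -1.

Hence the Betti numbers are b_0 = 1, b_1 = 2.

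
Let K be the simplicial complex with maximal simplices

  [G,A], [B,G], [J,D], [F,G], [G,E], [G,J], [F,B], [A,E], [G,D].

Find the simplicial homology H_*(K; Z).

We work with the vertex ordering A < B < D < E < F < G < J. The simplices of K, each written with vertices in increasing order, are:

  0-simplices (7): A, B, D, E, F, G, J
  1-simplices (9): AE, AG, BF, BG, DG, DJ, EG, FG, GJ

so the chain groups are C_0 ≅ Z^7, C_1 ≅ Z^9.

The boundary map ∂_1: C_1 → C_0 maps an edge to its endpoints' difference, ∂[p,q] = q − p. For instance
  ∂DG = G − D.
The 7×9 boundary matrix has rank 6 and Smith normal form diag(1,1,1,1,1,1).

Now H_k = ker ∂_k / im ∂_{k+1}, so:

  H_0: rank C_0 − rank ∂_1 = 7 − 6 = 1, and the invariant factors of ∂_1 are all 1, so H_0 = Z.
  H_1: rank ker ∂_1 − rank ∂_2 = (9 − 6) − 0 = 3, and there is no ∂_2, so H_1 = Z^3.

As a check, the Euler characteristic is 7 − 9 = -2, which agrees with 1 − 3 = -2.

H_0 = Z,  H_1 = Z^3.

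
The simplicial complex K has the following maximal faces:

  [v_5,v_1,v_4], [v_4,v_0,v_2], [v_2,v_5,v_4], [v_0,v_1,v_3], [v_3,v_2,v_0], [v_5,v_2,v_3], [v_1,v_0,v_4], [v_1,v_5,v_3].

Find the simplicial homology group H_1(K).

H_1 ≅ 0.

Fix the vertex order v_0 < v_1 < v_2 < v_3 < v_4 < v_5 and write every simplex with vertices in increasing order. Then dim K = 2 and the simplices of K are:

  0-simplices (6): [v_0], [v_1], [v_2], [v_3], [v_4], [v_5]
  1-simplices (12): [v_0,v_1], [v_0,v_2], [v_0,v_3], [v_0,v_4], [v_1,v_3], [v_1,v_4], [v_1,v_5], [v_2,v_3], [v_2,v_4], [v_2,v_5], [v_3,v_5], [v_4,v_5]
  2-simplices (8): [v_0,v_1,v_3], [v_0,v_1,v_4], [v_0,v_2,v_3], [v_0,v_2,v_4], [v_1,v_3,v_5], [v_1,v_4,v_5], [v_2,v_3,v_5], [v_2,v_4,v_5]

Hence C_0 ≅ Z^6, C_1 ≅ Z^12, C_2 ≅ Z^8.

Boundary ∂_1: C_1 → C_0 maps an edge to its endpoints' difference, ∂[p,q] = q − p. For instance
  ∂[v_1,v_3] = [v_3] − [v_1].
As a 6×12 matrix over Z this has rank 5, with invariant factors (1,1,1,1,1).

Boundary ∂_2: C_2 → C_1 sends each 2-simplex [p,q,r] to [q,r] − [p,r] + [p,q]. For instance
  ∂[v_0,v_1,v_4] = [v_1,v_4] − [v_0,v_4] + [v_0,v_1],
  ∂[v_0,v_1,v_3] = [v_1,v_3] − [v_0,v_3] + [v_0,v_1].
This gives a 12×8 integer matrix of rank 7; reducing to Smith normal form yields diagonal entries (1,1,1,1,1,1,1).

Computing H_k = (kernel of ∂_k) / (image of ∂_{k+1}):

  H_1: rank ker ∂_1 − rank ∂_2 = (12 − 5) − 7 = 0, and the invariant factors of ∂_2 are all 1, so H_1 = 0.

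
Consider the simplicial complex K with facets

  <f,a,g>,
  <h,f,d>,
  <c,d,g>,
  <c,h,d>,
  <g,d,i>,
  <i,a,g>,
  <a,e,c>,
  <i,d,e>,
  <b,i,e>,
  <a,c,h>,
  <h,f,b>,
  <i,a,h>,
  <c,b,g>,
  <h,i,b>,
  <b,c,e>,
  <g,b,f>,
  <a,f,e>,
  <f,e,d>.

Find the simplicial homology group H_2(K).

Order the vertices as a < b < c < d < e < f < g < h < i. Listing each simplex with vertices in this order, K has dimension 2 with simplices:

  0-simplices (9): a, b, c, d, e, f, g, h, i
  1-simplices (27): ac, ae, af, ag, ah, ai, bc, be, bf, bg, bh, bi, cd, ce, cg, ch, de, df, dg, dh, di, ef, ei, fg, fh, gi, hi
  2-simplices (18): ace, ach, aef, afg, agi, ahi, bce, bcg, bei, bfg, bfh, bhi, cdg, cdh, def, dei, dfh, dgi

giving chain groups C_0 ≅ Z^9, C_1 ≅ Z^27, C_2 ≅ Z^18.

∂_1: C_1 → C_0 maps an edge to its endpoints' difference, ∂[p,q] = q − p. For instance
  ∂hi = i − h.
The resulting 9×27 matrix has rank 8, and its Smith normal form has invariant factors (1,1,1,1,1,1,1,1).

∂_2: C_2 → C_1 acts by ∂[p,q,r] = [q,r] − [p,r] + [p,q]. For instance
  ∂ace = ce − ae + ac,
  ∂ahi = hi − ai + ah.
As a 27×18 matrix over Z this has rank 17, with invariant factors (1,1,1,1,1,1,1,1,1,1,1,1,1,1,1,1,1).

Now H_k = ker ∂_k / im ∂_{k+1}, so:

  H_2: rank ker ∂_2 − rank ∂_3 = (18 − 17) − 0 = 1, and there is no ∂_3, so H_2 = Z.

H_2 = Z.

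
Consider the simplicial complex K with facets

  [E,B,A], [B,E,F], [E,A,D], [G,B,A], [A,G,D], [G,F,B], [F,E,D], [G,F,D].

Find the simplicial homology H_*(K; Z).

H_0 ≅ Z,  H_1 = 0,  H_2 ≅ Z.

We work with the vertex ordering A < B < D < E < F < G. The simplices of K, each written with vertices in increasing order, are:

  0-simplices (6): A, B, D, E, F, G
  1-simplices (12): AB, AD, AE, AG, BE, BF, BG, DE, DF, DG, EF, FG
  2-simplices (8): ABE, ABG, ADE, ADG, BEF, BFG, DEF, DFG

so the chain groups are C_0 ≅ Z^6, C_1 ≅ Z^12, C_2 ≅ Z^8.

The boundary map ∂_1: C_1 → C_0 sends each edge [p,q] (with p < q) to q − p. For instance
  ∂AB = B − A.
The 6×12 boundary matrix has rank 5 and Smith normal form diag(1,1,1,1,1).

The boundary map ∂_2: C_2 → C_1 sends each 2-simplex [p,q,r] to [q,r] − [p,r] + [p,q]. For instance
  ∂DFG = FG − DG + DF,
  ∂ADE = DE − AE + AD.
The 12×8 boundary matrix has rank 7 and Smith normal form diag(1,1,1,1,1,1,1).

Computing H_k = (kernel of ∂_k) / (image of ∂_{k+1}):

  H_0: rank C_0 − rank ∂_1 = 6 − 5 = 1, and the invariant factors of ∂_1 are all 1, so H_0 ≅ Z.
  H_1: rank ker ∂_1 − rank ∂_2 = (12 − 5) − 7 = 0, and the invariant factors of ∂_2 are all 1, so H_1 ≅ 0.
  H_2: rank ker ∂_2 − rank ∂_3 = (8 − 7) − 0 = 1, and there is no ∂_3, so H_2 ≅ Z.

(K is a triangulation of the 2-sphere S^2.)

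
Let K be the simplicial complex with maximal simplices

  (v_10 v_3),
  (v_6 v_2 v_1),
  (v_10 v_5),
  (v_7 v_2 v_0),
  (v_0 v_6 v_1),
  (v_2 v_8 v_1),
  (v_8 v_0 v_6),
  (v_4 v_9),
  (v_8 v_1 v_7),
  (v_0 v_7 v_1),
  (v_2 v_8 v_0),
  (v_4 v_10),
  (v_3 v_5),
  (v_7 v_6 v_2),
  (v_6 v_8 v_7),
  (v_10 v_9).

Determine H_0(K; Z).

H_0 ≅ Z^2.

K has 11 vertices, 21 edges, 10 triangles.
rank ∂_0 = 0, rank ∂_1 = 9 ⇒ b_0 = 11 − 0 − 9 = 2; all invariant factors of ∂_1 are 1 so no torsion. So H_0 = Z^2.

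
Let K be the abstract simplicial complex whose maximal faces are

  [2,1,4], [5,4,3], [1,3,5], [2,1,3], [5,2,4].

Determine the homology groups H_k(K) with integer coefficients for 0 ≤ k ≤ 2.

H_0 = Z,  H_1 = Z,  H_2 = 0.

We work with the vertex ordering 1 < 2 < 3 < 4 < 5. The simplices of K, each written with vertices in increasing order, are:

  0-simplices (5): [1], [2], [3], [4], [5]
  1-simplices (10): [1,2], [1,3], [1,4], [1,5], [2,3], [2,4], [2,5], [3,4], [3,5], [4,5]
  2-simplices (5): [1,2,3], [1,2,4], [1,3,5], [2,4,5], [3,4,5]

Hence C_0 ≅ Z^5, C_1 ≅ Z^10, C_2 ≅ Z^5.

∂_1: C_1 → C_0 maps an edge to its endpoints' difference, ∂[p,q] = q − p. For instance
  ∂[3,5] = [5] − [3].
The resulting 5×10 matrix has rank 4, and its Smith normal form has invariant factors (1,1,1,1).

The boundary map ∂_2: C_2 → C_1 sends each 2-simplex [p,q,r] to [q,r] − [p,r] + [p,q]. For instance
  ∂[2,4,5] = [4,5] − [2,5] + [2,4],
  ∂[1,2,3] = [2,3] − [1,3] + [1,2].
The resulting 10×5 matrix has rank 5, and its Smith normal form has invariant factors (1,1,1,1,1).

Now H_k = ker ∂_k / im ∂_{k+1}, so:

  H_0: rank C_0 − rank ∂_1 = 5 − 4 = 1, and the invariant factors of ∂_1 are all 1, so H_0 = Z.
  H_1: rank ker ∂_1 − rank ∂_2 = (10 − 4) − 5 = 1, and the invariant factors of ∂_2 are all 1, so H_1 = Z.
  H_2: rank ker ∂_2 − rank ∂_3 = (5 − 5) − 0 = 0, and there is no ∂_3, so H_2 = 0.

(K is a triangulation of the Möbius band.)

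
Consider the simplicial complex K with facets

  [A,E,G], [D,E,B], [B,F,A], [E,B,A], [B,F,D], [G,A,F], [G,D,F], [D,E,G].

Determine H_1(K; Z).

K has 6 vertices, 12 edges, 8 triangles.
rank ∂_1 = 5, rank ∂_2 = 7 ⇒ b_1 = 12 − 5 − 7 = 0; all invariant factors of ∂_2 are 1 so no torsion. So H_1 ≅ 0.

H_1 = 0.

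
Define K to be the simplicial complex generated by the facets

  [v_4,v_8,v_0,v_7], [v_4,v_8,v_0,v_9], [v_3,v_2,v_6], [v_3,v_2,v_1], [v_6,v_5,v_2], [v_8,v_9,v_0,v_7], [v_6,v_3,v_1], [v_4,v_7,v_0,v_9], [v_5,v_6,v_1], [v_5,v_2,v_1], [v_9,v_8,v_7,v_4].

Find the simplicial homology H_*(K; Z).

H_0 ≅ Z^2,  H_1 = 0,  H_2 ≅ Z,  H_3 ≅ Z.

Fix the vertex order v_0 < v_1 < v_2 < v_3 < v_4 < v_5 < v_6 < v_7 < v_8 < v_9 and write every simplex with vertices in increasing order. Then dim K = 3 and the simplices of K are:

  0-simplices (10): [v_0], [v_1], [v_2], [v_3], [v_4], [v_5], [v_6], [v_7], [v_8], [v_9]
  1-simplices (19): (19 of them)
  2-simplices (16): (16 of them)
  3-simplices (5): [v_0,v_4,v_7,v_8], [v_0,v_4,v_7,v_9], [v_0,v_4,v_8,v_9], [v_0,v_7,v_8,v_9], [v_4,v_7,v_8,v_9]

so the chain groups are C_0 ≅ Z^10, C_1 ≅ Z^19, C_2 ≅ Z^16, C_3 ≅ Z^5.

∂_1: C_1 → C_0 sends each edge [p,q] (with p < q) to q − p.
The 10×19 boundary matrix has rank 8 and Smith normal form diag(1,1,1,1,1,1,1,1).

∂_2: C_2 → C_1 acts by ∂[p,q,r] = [q,r] − [p,r] + [p,q]. For instance
  ∂[v_4,v_7,v_9] = [v_7,v_9] − [v_4,v_9] + [v_4,v_7],
  ∂[v_2,v_3,v_6] = [v_3,v_6] − [v_2,v_6] + [v_2,v_3].
As a 19×16 matrix over Z this has rank 11, with invariant factors (1,1,1,1,1,1,1,1,1,1,1).

Boundary ∂_3: C_3 → C_2 sends each 3-simplex σ to the alternating sum Σ_i (−1)^i (σ with its i-th vertex removed). For instance
  ∂[v_4,v_7,v_8,v_9] = [v_7,v_8,v_9] − [v_4,v_8,v_9] + [v_4,v_7,v_9] − [v_4,v_7,v_8],
  ∂[v_0,v_7,v_8,v_9] = [v_7,v_8,v_9] − [v_0,v_8,v_9] + [v_0,v_7,v_9] − [v_0,v_7,v_8].
As a 16×5 matrix over Z this has rank 4, with invariant factors (1,1,1,1).

From H_k ≅ ker(∂_k) / im(∂_{k+1}) we obtain:

  H_0: rank C_0 − rank ∂_1 = 10 − 8 = 2, and the invariant factors of ∂_1 are all 1, so H_0 = Z^2.
  H_1: rank ker ∂_1 − rank ∂_2 = (19 − 8) − 11 = 0, and the invariant factors of ∂_2 are all 1, so H_1 = 0.
  H_2: rank ker ∂_2 − rank ∂_3 = (16 − 11) − 4 = 1, and the invariant factors of ∂_3 are all 1, so H_2 = Z.
  H_3: rank ker ∂_3 − rank ∂_4 = (5 − 4) − 0 = 1, and there is no ∂_4, so H_3 = Z.

As a check, the Euler characteristic is 10 − 19 + 16 − 5 = 2, which agrees with 2 − 0 + 1 − 1 = 2.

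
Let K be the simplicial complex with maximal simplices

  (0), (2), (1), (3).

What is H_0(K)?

Take the total order 0 < 1 < 2 < 3 on the vertex set. Then K (dimension 0) consists of the simplices:

  0-simplices (4): [0], [1], [2], [3]

so the chain groups are C_0 ≅ Z^4.

From H_k ≅ ker(∂_k) / im(∂_{k+1}) we obtain:

  H_0: rank C_0 − rank ∂_1 = 4 − 0 = 4, and there is no ∂_1, so H_0 = Z^4.

(K is a triangulation of a set of 4 points.)

H_0 = Z^4.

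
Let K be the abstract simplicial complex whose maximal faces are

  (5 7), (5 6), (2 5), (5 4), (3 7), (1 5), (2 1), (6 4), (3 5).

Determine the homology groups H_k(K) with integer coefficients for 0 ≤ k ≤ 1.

H_0 = Z,  H_1 = Z^3.

Take the total order 1 < 2 < 3 < 4 < 5 < 6 < 7 on the vertex set. Then K (dimension 1) consists of the simplices:

  0-simplices (7): [1], [2], [3], [4], [5], [6], [7]
  1-simplices (9): [1,2], [1,5], [2,5], [3,5], [3,7], [4,5], [4,6], [5,6], [5,7]

so the chain groups are C_0 ≅ Z^7, C_1 ≅ Z^9.

The boundary map ∂_1: C_1 → C_0 maps an edge to its endpoints' difference, ∂[p,q] = q − p. For instance
  ∂[3,7] = [7] − [3].
This gives a 7×9 integer matrix of rank 6; reducing to Smith normal form yields diagonal entries (1,1,1,1,1,1).

Reading off H_k = ker ∂_k / im ∂_{k+1}:

  H_0: rank C_0 − rank ∂_1 = 7 − 6 = 1, and the invariant factors of ∂_1 are all 1, so H_0 = Z.
  H_1: rank ker ∂_1 − rank ∂_2 = (9 − 6) − 0 = 3, and there is no ∂_2, so H_1 = Z^3.

As a check, the Euler characteristic is 7 − 9 = -2, which agrees with 1 − 3 = -2.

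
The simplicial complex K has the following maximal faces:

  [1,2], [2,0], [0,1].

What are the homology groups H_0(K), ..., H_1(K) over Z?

H_0 ≅ Z,  H_1 ≅ Z.

Take the total order 0 < 1 < 2 on the vertex set. Then K (dimension 1) consists of the simplices:

  0-simplices (3): [0], [1], [2]
  1-simplices (3): [0,1], [0,2], [1,2]

giving chain groups C_0 ≅ Z^3, C_1 ≅ Z^3.

∂_1: C_1 → C_0 maps an edge to its endpoints' difference, ∂[p,q] = q − p.
The resulting 3×3 matrix has rank 2, and its Smith normal form has invariant factors (1,1).

From H_k ≅ ker(∂_k) / im(∂_{k+1}) we obtain:

  H_0: rank C_0 − rank ∂_1 = 3 − 2 = 1, and the invariant factors of ∂_1 are all 1, so H_0 ≅ Z.
  H_1: rank ker ∂_1 − rank ∂_2 = (3 − 2) − 0 = 1, and there is no ∂_2, so H_1 ≅ Z.

As a check, the Euler characteristic is 3 − 3 = 0, which agrees with 1 − 1 = 0.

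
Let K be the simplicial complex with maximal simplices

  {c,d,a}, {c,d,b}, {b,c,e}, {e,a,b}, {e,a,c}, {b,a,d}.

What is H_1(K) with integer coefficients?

Fix the vertex order a < b < c < d < e and write every simplex with vertices in increasing order. Then dim K = 2 and the simplices of K are:

  0-simplices (5): a, b, c, d, e
  1-simplices (9): ab, ac, ad, ae, bc, bd, be, cd, ce
  2-simplices (6): abd, abe, acd, ace, bcd, bce

giving chain groups C_0 ≅ Z^5, C_1 ≅ Z^9, C_2 ≅ Z^6.

Boundary ∂_1: C_1 → C_0 is given by ∂[p,q] = [q] − [p].
The 5×9 boundary matrix has rank 4 and Smith normal form diag(1,1,1,1).

The boundary map ∂_2: C_2 → C_1 sends each 2-simplex [p,q,r] to [q,r] − [p,r] + [p,q]. For instance
  ∂ace = ce − ae + ac,
  ∂bce = ce − be + bc.
The resulting 9×6 matrix has rank 5, and its Smith normal form has invariant factors (1,1,1,1,1).

Computing H_k = (kernel of ∂_k) / (image of ∂_{k+1}):

  H_1: rank ker ∂_1 − rank ∂_2 = (9 − 4) − 5 = 0, and the invariant factors of ∂_2 are all 1, so H_1 = 0.

H_1 ≅ 0.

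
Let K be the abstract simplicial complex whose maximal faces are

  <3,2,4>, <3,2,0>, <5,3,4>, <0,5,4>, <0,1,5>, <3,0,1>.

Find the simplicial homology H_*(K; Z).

We work with the vertex ordering 0 < 1 < 2 < 3 < 4 < 5. The simplices of K, each written with vertices in increasing order, are:

  0-simplices (6): [0], [1], [2], [3], [4], [5]
  1-simplices (12): [0,1], [0,2], [0,3], [0,4], [0,5], [1,3], [1,5], [2,3], [2,4], [3,4], [3,5], [4,5]
  2-simplices (6): [0,1,3], [0,1,5], [0,2,3], [0,4,5], [2,3,4], [3,4,5]

Hence C_0 ≅ Z^6, C_1 ≅ Z^12, C_2 ≅ Z^6.

The boundary map ∂_1: C_1 → C_0 is given by ∂[p,q] = [q] − [p].
This gives a 6×12 integer matrix of rank 5; reducing to Smith normal form yields diagonal entries (1,1,1,1,1).

Boundary ∂_2: C_2 → C_1 acts by ∂[p,q,r] = [q,r] − [p,r] + [p,q]. For instance
  ∂[0,4,5] = [4,5] − [0,5] + [0,4],
  ∂[0,1,3] = [1,3] − [0,3] + [0,1].
The resulting 12×6 matrix has rank 6, and its Smith normal form has invariant factors (1,1,1,1,1,1).

From H_k ≅ ker(∂_k) / im(∂_{k+1}) we obtain:

  H_0: rank C_0 − rank ∂_1 = 6 − 5 = 1, and the invariant factors of ∂_1 are all 1, so H_0 = Z.
  H_1: rank ker ∂_1 − rank ∂_2 = (12 − 5) − 6 = 1, and the invariant factors of ∂_2 are all 1, so H_1 = Z.
  H_2: rank ker ∂_2 − rank ∂_3 = (6 − 6) − 0 = 0, and there is no ∂_3, so H_2 = 0.

As a check, the Euler characteristic is 6 − 12 + 6 = 0, which agrees with 1 − 1 + 0 = 0.
(K is a triangulation of the cylinder S^1 x I.)

H_0 ≅ Z,  H_1 ≅ Z,  H_2 = 0.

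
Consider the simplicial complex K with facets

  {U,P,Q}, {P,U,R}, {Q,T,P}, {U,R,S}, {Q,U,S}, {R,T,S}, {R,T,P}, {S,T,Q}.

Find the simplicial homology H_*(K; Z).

H_0 ≅ Z,  H_1 = 0,  H_2 ≅ Z.

We work with the vertex ordering P < Q < R < S < T < U. The simplices of K, each written with vertices in increasing order, are:

  0-simplices (6): P, Q, R, S, T, U
  1-simplices (12): PQ, PR, PT, PU, QS, QT, QU, RS, RT, RU, ST, SU
  2-simplices (8): PQT, PQU, PRT, PRU, QST, QSU, RST, RSU

giving chain groups C_0 ≅ Z^6, C_1 ≅ Z^12, C_2 ≅ Z^8.

Boundary ∂_1: C_1 → C_0 is given by ∂[p,q] = [q] − [p].
This gives a 6×12 integer matrix of rank 5; reducing to Smith normal form yields diagonal entries (1,1,1,1,1).

Boundary ∂_2: C_2 → C_1 sends each 2-simplex [p,q,r] to [q,r] − [p,r] + [p,q]. For instance
  ∂QST = ST − QT + QS,
  ∂QSU = SU − QU + QS.
As a 12×8 matrix over Z this has rank 7, with invariant factors (1,1,1,1,1,1,1).

From H_k ≅ ker(∂_k) / im(∂_{k+1}) we obtain:

  H_0: rank C_0 − rank ∂_1 = 6 − 5 = 1, and the invariant factors of ∂_1 are all 1, so H_0 = Z.
  H_1: rank ker ∂_1 − rank ∂_2 = (12 − 5) − 7 = 0, and the invariant factors of ∂_2 are all 1, so H_1 = 0.
  H_2: rank ker ∂_2 − rank ∂_3 = (8 − 7) − 0 = 1, and there is no ∂_3, so H_2 = Z.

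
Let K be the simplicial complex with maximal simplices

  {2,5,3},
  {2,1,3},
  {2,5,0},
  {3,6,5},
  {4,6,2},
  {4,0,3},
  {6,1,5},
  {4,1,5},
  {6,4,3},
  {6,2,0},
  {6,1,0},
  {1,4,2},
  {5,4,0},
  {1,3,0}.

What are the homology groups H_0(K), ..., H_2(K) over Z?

Order the vertices as 0 < 1 < 2 < 3 < 4 < 5 < 6. Listing each simplex with vertices in this order, K has dimension 2 with simplices:

  0-simplices (7): [0], [1], [2], [3], [4], [5], [6]
  1-simplices (21): [0,1], [0,2], [0,3], [0,4], [0,5], [0,6], [1,2], [1,3], [1,4], [1,5], [1,6], [2,3], [2,4], [2,5], [2,6], [3,4], [3,5], [3,6], [4,5], [4,6], [5,6]
  2-simplices (14): [0,1,3], [0,1,6], [0,2,5], [0,2,6], [0,3,4], [0,4,5], [1,2,3], [1,2,4], [1,4,5], [1,5,6], [2,3,5], [2,4,6], [3,4,6], [3,5,6]

giving chain groups C_0 ≅ Z^7, C_1 ≅ Z^21, C_2 ≅ Z^14.

∂_1: C_1 → C_0 maps an edge to its endpoints' difference, ∂[p,q] = q − p. For instance
  ∂[3,5] = [5] − [3].
The resulting 7×21 matrix has rank 6, and its Smith normal form has invariant factors (1,1,1,1,1,1).

Boundary ∂_2: C_2 → C_1 acts by ∂[p,q,r] = [q,r] − [p,r] + [p,q]. For instance
  ∂[3,5,6] = [5,6] − [3,6] + [3,5],
  ∂[1,4,5] = [4,5] − [1,5] + [1,4].
This gives a 21×14 integer matrix of rank 13; reducing to Smith normal form yields diagonal entries (1,1,1,1,1,1,1,1,1,1,1,1,1).

Now H_k = ker ∂_k / im ∂_{k+1}, so:

  H_0: rank C_0 − rank ∂_1 = 7 − 6 = 1, and the invariant factors of ∂_1 are all 1, so H_0 = Z.
  H_1: rank ker ∂_1 − rank ∂_2 = (21 − 6) − 13 = 2, and the invariant factors of ∂_2 are all 1, so H_1 = Z^2.
  H_2: rank ker ∂_2 − rank ∂_3 = (14 − 13) − 0 = 1, and there is no ∂_3, so H_2 = Z.

As a check, the Euler characteristic is 7 − 21 + 14 = 0, which agrees with 1 − 2 + 1 = 0.

H_0 = Z,  H_1 = Z^2,  H_2 = Z.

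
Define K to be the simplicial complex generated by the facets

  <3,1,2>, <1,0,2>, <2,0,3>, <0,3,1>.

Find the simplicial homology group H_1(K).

H_1 ≅ 0.

Take the total order 0 < 1 < 2 < 3 on the vertex set. Then K (dimension 2) consists of the simplices:

  0-simplices (4): [0], [1], [2], [3]
  1-simplices (6): [0,1], [0,2], [0,3], [1,2], [1,3], [2,3]
  2-simplices (4): [0,1,2], [0,1,3], [0,2,3], [1,2,3]

so the chain groups are C_0 ≅ Z^4, C_1 ≅ Z^6, C_2 ≅ Z^4.

∂_1: C_1 → C_0 is given by ∂[p,q] = [q] − [p]. For instance
  ∂[2,3] = [3] − [2].
This gives a 4×6 integer matrix of rank 3; reducing to Smith normal form yields diagonal entries (1,1,1).

The boundary map ∂_2: C_2 → C_1 maps a triangle to the signed sum of its edges. For instance
  ∂[0,1,3] = [1,3] − [0,3] + [0,1],
  ∂[0,2,3] = [2,3] − [0,3] + [0,2].
The resulting 6×4 matrix has rank 3, and its Smith normal form has invariant factors (1,1,1).

Now H_k = ker ∂_k / im ∂_{k+1}, so:

  H_1: rank ker ∂_1 − rank ∂_2 = (6 − 3) − 3 = 0, and the invariant factors of ∂_2 are all 1, so H_1 = 0.

(K is a triangulation of the 2-sphere S^2.)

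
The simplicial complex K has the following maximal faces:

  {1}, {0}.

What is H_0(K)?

H_0 ≅ Z^2.

K has 2 vertices.
rank ∂_0 = 0, rank ∂_1 = 0 ⇒ b_0 = 2 − 0 − 0 = 2. So H_0 = Z^2.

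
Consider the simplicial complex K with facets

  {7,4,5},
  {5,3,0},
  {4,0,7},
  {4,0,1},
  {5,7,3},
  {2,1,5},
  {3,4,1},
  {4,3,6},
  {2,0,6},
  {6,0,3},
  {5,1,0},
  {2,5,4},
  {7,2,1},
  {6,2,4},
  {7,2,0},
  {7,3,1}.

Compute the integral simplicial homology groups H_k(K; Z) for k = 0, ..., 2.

H_0 ≅ Z,  H_1 ≅ Z^2,  H_2 ≅ Z.

Fix the vertex order 0 < 1 < 2 < 3 < 4 < 5 < 6 < 7 and write every simplex with vertices in increasing order. Then dim K = 2 and the simplices of K are:

  0-simplices (8): [0], [1], [2], [3], [4], [5], [6], [7]
  1-simplices (24): (24 of them)
  2-simplices (16): [0,1,4], [0,1,5], [0,2,6], [0,2,7], [0,3,5], [0,3,6], [0,4,7], [1,2,5], [1,2,7], [1,3,4], [1,3,7], [2,4,5], [2,4,6], [3,4,6], [3,5,7], [4,5,7]

so the chain groups are C_0 ≅ Z^8, C_1 ≅ Z^24, C_2 ≅ Z^16.

∂_1: C_1 → C_0 maps an edge to its endpoints' difference, ∂[p,q] = q − p.
This gives a 8×24 integer matrix of rank 7; reducing to Smith normal form yields diagonal entries (1,1,1,1,1,1,1).

Boundary ∂_2: C_2 → C_1 maps a triangle to the signed sum of its edges. For instance
  ∂[1,3,7] = [3,7] − [1,7] + [1,3],
  ∂[1,2,7] = [2,7] − [1,7] + [1,2].
The resulting 24×16 matrix has rank 15, and its Smith normal form has invariant factors (1,1,1,1,1,1,1,1,1,1,1,1,1,1,1).

Now H_k = ker ∂_k / im ∂_{k+1}, so:

  H_0: rank C_0 − rank ∂_1 = 8 − 7 = 1, and the invariant factors of ∂_1 are all 1, so H_0 ≅ Z.
  H_1: rank ker ∂_1 − rank ∂_2 = (24 − 7) − 15 = 2, and the invariant factors of ∂_2 are all 1, so H_1 ≅ Z^2.
  H_2: rank ker ∂_2 − rank ∂_3 = (16 − 15) − 0 = 1, and there is no ∂_3, so H_2 ≅ Z.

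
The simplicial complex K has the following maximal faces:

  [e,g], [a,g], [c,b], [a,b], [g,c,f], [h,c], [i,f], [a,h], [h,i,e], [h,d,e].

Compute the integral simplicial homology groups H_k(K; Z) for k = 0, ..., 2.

Take the total order a < b < c < d < e < f < g < h < i on the vertex set. Then K (dimension 2) consists of the simplices:

  0-simplices (9): a, b, c, d, e, f, g, h, i
  1-simplices (15): ab, ag, ah, bc, cf, cg, ch, de, dh, eg, eh, ei, fg, fi, hi
  2-simplices (3): cfg, deh, ehi

so the chain groups are C_0 ≅ Z^9, C_1 ≅ Z^15, C_2 ≅ Z^3.

∂_1: C_1 → C_0 sends each edge [p,q] (with p < q) to q − p. For instance
  ∂ah = h − a.
As a 9×15 matrix over Z this has rank 8, with invariant factors (1,1,1,1,1,1,1,1).

∂_2: C_2 → C_1 acts by ∂[p,q,r] = [q,r] − [p,r] + [p,q]. For instance
  ∂cfg = fg − cg + cf,
  ∂ehi = hi − ei + eh.
The resulting 15×3 matrix has rank 3, and its Smith normal form has invariant factors (1,1,1).

Computing H_k = (kernel of ∂_k) / (image of ∂_{k+1}):

  H_0: rank C_0 − rank ∂_1 = 9 − 8 = 1, and the invariant factors of ∂_1 are all 1, so H_0 ≅ Z.
  H_1: rank ker ∂_1 − rank ∂_2 = (15 − 8) − 3 = 4, and the invariant factors of ∂_2 are all 1, so H_1 ≅ Z^4.
  H_2: rank ker ∂_2 − rank ∂_3 = (3 − 3) − 0 = 0, and there is no ∂_3, so H_2 ≅ 0.

H_0 ≅ Z,  H_1 ≅ Z^4,  H_2 = 0.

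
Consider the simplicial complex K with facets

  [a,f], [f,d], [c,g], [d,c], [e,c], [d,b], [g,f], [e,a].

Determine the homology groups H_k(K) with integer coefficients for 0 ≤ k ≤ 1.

H_0 ≅ Z,  H_1 ≅ Z^2.

Fix the vertex order a < b < c < d < e < f < g and write every simplex with vertices in increasing order. Then dim K = 1 and the simplices of K are:

  0-simplices (7): a, b, c, d, e, f, g
  1-simplices (8): ae, af, bd, cd, ce, cg, df, fg

so the chain groups are C_0 ≅ Z^7, C_1 ≅ Z^8.

Boundary ∂_1: C_1 → C_0 sends each edge [p,q] (with p < q) to q − p.
The 7×8 boundary matrix has rank 6 and Smith normal form diag(1,1,1,1,1,1).

Reading off H_k = ker ∂_k / im ∂_{k+1}:

  H_0: rank C_0 − rank ∂_1 = 7 − 6 = 1, and the invariant factors of ∂_1 are all 1, so H_0 ≅ Z.
  H_1: rank ker ∂_1 − rank ∂_2 = (8 − 6) − 0 = 2, and there is no ∂_2, so H_1 ≅ Z^2.

As a check, the Euler characteristic is 7 − 8 = -1, which agrees with 1 − 2 = -1.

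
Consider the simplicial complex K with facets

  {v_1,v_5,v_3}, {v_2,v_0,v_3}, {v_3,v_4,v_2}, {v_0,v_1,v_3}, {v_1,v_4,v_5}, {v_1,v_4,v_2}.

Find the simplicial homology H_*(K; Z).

H_0 ≅ Z,  H_1 ≅ Z,  H_2 = 0.

Fix the vertex order v_0 < v_1 < v_2 < v_3 < v_4 < v_5 and write every simplex with vertices in increasing order. Then dim K = 2 and the simplices of K are:

  0-simplices (6): [v_0], [v_1], [v_2], [v_3], [v_4], [v_5]
  1-simplices (12): [v_0,v_1], [v_0,v_2], [v_0,v_3], [v_1,v_2], [v_1,v_3], [v_1,v_4], [v_1,v_5], [v_2,v_3], [v_2,v_4], [v_3,v_4], [v_3,v_5], [v_4,v_5]
  2-simplices (6): [v_0,v_1,v_3], [v_0,v_2,v_3], [v_1,v_2,v_4], [v_1,v_3,v_5], [v_1,v_4,v_5], [v_2,v_3,v_4]

giving chain groups C_0 ≅ Z^6, C_1 ≅ Z^12, C_2 ≅ Z^6.

∂_1: C_1 → C_0 maps an edge to its endpoints' difference, ∂[p,q] = q − p. For instance
  ∂[v_0,v_2] = [v_2] − [v_0].
The resulting 6×12 matrix has rank 5, and its Smith normal form has invariant factors (1,1,1,1,1).

Boundary ∂_2: C_2 → C_1 maps a triangle to the signed sum of its edges. For instance
  ∂[v_2,v_3,v_4] = [v_3,v_4] − [v_2,v_4] + [v_2,v_3],
  ∂[v_0,v_1,v_3] = [v_1,v_3] − [v_0,v_3] + [v_0,v_1].
The resulting 12×6 matrix has rank 6, and its Smith normal form has invariant factors (1,1,1,1,1,1).

Reading off H_k = ker ∂_k / im ∂_{k+1}:

  H_0: rank C_0 − rank ∂_1 = 6 − 5 = 1, and the invariant factors of ∂_1 are all 1, so H_0 ≅ Z.
  H_1: rank ker ∂_1 − rank ∂_2 = (12 − 5) − 6 = 1, and the invariant factors of ∂_2 are all 1, so H_1 ≅ Z.
  H_2: rank ker ∂_2 − rank ∂_3 = (6 − 6) − 0 = 0, and there is no ∂_3, so H_2 ≅ 0.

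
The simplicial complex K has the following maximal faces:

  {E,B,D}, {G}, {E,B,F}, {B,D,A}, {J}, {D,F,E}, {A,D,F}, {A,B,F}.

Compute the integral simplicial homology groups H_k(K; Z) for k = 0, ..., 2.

We work with the vertex ordering A < B < D < E < F < G < J. The simplices of K, each written with vertices in increasing order, are:

  0-simplices (7): A, B, D, E, F, G, J
  1-simplices (9): AB, AD, AF, BD, BE, BF, DE, DF, EF
  2-simplices (6): ABD, ABF, ADF, BDE, BEF, DEF

Hence C_0 ≅ Z^7, C_1 ≅ Z^9, C_2 ≅ Z^6.

∂_1: C_1 → C_0 sends each edge [p,q] (with p < q) to q − p. For instance
  ∂AB = B − A.
The 7×9 boundary matrix has rank 4 and Smith normal form diag(1,1,1,1).

The boundary map ∂_2: C_2 → C_1 sends each 2-simplex [p,q,r] to [q,r] − [p,r] + [p,q]. For instance
  ∂ABD = BD − AD + AB,
  ∂DEF = EF − DF + DE.
The 9×6 boundary matrix has rank 5 and Smith normal form diag(1,1,1,1,1).

Reading off H_k = ker ∂_k / im ∂_{k+1}:

  H_0: rank C_0 − rank ∂_1 = 7 − 4 = 3, and the invariant factors of ∂_1 are all 1, so H_0 = Z^3.
  H_1: rank ker ∂_1 − rank ∂_2 = (9 − 4) − 5 = 0, and the invariant factors of ∂_2 are all 1, so H_1 = 0.
  H_2: rank ker ∂_2 − rank ∂_3 = (6 − 5) − 0 = 1, and there is no ∂_3, so H_2 = Z.

As a check, the Euler characteristic is 7 − 9 + 6 = 4, which agrees with 3 − 0 + 1 = 4.
(K is a triangulation of the disjoint union of a set of 2 points and the 2-sphere S^2.)

H_0 ≅ Z^3,  H_1 = 0,  H_2 ≅ Z.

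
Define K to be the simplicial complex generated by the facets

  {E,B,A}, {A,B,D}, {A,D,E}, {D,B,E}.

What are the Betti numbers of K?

K has 4 vertices, 6 edges, 4 triangles.
rank ∂_0 = 0, rank ∂_1 = 3 ⇒ b_0 = 4 − 0 − 3 = 1; all invariant factors of ∂_1 are 1 so no torsion. So H_0 ≅ Z.
rank ∂_1 = 3, rank ∂_2 = 3 ⇒ b_1 = 6 − 3 − 3 = 0; all invariant factors of ∂_2 are 1 so no torsion. So H_1 ≅ 0.
rank ∂_2 = 3, rank ∂_3 = 0 ⇒ b_2 = 4 − 3 − 0 = 1. So H_2 ≅ Z.

b_0 = 1, b_1 = 0, b_2 = 1.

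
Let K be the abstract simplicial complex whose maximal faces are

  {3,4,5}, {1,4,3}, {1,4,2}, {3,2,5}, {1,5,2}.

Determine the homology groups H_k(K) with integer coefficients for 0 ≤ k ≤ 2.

Take the total order 1 < 2 < 3 < 4 < 5 on the vertex set. Then K (dimension 2) consists of the simplices:

  0-simplices (5): [1], [2], [3], [4], [5]
  1-simplices (10): [1,2], [1,3], [1,4], [1,5], [2,3], [2,4], [2,5], [3,4], [3,5], [4,5]
  2-simplices (5): [1,2,4], [1,2,5], [1,3,4], [2,3,5], [3,4,5]

giving chain groups C_0 ≅ Z^5, C_1 ≅ Z^10, C_2 ≅ Z^5.

Boundary ∂_1: C_1 → C_0 is given by ∂[p,q] = [q] − [p]. For instance
  ∂[3,5] = [5] − [3].
This gives a 5×10 integer matrix of rank 4; reducing to Smith normal form yields diagonal entries (1,1,1,1).

The boundary map ∂_2: C_2 → C_1 acts by ∂[p,q,r] = [q,r] − [p,r] + [p,q]. For instance
  ∂[3,4,5] = [4,5] − [3,5] + [3,4],
  ∂[2,3,5] = [3,5] − [2,5] + [2,3].
The resulting 10×5 matrix has rank 5, and its Smith normal form has invariant factors (1,1,1,1,1).

Now H_k = ker ∂_k / im ∂_{k+1}, so:

  H_0: rank C_0 − rank ∂_1 = 5 − 4 = 1, and the invariant factors of ∂_1 are all 1, so H_0 = Z.
  H_1: rank ker ∂_1 − rank ∂_2 = (10 − 4) − 5 = 1, and the invariant factors of ∂_2 are all 1, so H_1 = Z.
  H_2: rank ker ∂_2 − rank ∂_3 = (5 − 5) − 0 = 0, and there is no ∂_3, so H_2 = 0.

(K is a triangulation of the Möbius band.)

H_0 ≅ Z,  H_1 ≅ Z,  H_2 = 0.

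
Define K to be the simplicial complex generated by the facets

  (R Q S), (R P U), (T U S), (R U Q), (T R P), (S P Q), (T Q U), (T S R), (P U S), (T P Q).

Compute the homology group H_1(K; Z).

Take the total order P < Q < R < S < T < U on the vertex set. Then K (dimension 2) consists of the simplices:

  0-simplices (6): P, Q, R, S, T, U
  1-simplices (15): PQ, PR, PS, PT, PU, QR, QS, QT, QU, RS, RT, RU, ST, SU, TU
  2-simplices (10): PQS, PQT, PRT, PRU, PSU, QRS, QRU, QTU, RST, STU

giving chain groups C_0 ≅ Z^6, C_1 ≅ Z^15, C_2 ≅ Z^10.

∂_1: C_1 → C_0 maps an edge to its endpoints' difference, ∂[p,q] = q − p. For instance
  ∂RU = U − R.
This gives a 6×15 integer matrix of rank 5; reducing to Smith normal form yields diagonal entries (1,1,1,1,1).

Boundary ∂_2: C_2 → C_1 sends each 2-simplex [p,q,r] to [q,r] − [p,r] + [p,q]. For instance
  ∂PSU = SU − PU + PS,
  ∂QRS = RS − QS + QR.
The resulting 15×10 matrix has rank 10, and its Smith normal form has invariant factors (1,1,1,1,1,1,1,1,1,2).

Now H_k = ker ∂_k / im ∂_{k+1}, so:

  H_1: rank ker ∂_1 − rank ∂_2 = (15 − 5) − 10 = 0, and ∂_2 has invariant factor 2 > 1, so H_1 ≅ Z/2.

H_1 ≅ Z/2.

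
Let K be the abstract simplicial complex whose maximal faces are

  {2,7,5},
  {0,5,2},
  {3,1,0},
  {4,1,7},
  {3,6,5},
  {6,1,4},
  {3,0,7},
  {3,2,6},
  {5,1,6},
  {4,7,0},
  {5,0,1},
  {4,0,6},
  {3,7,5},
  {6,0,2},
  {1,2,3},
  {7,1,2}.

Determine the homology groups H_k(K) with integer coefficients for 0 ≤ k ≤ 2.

H_0 = Z,  H_1 = Z^2,  H_2 = Z.

Fix the vertex order 0 < 1 < 2 < 3 < 4 < 5 < 6 < 7 and write every simplex with vertices in increasing order. Then dim K = 2 and the simplices of K are:

  0-simplices (8): [0], [1], [2], [3], [4], [5], [6], [7]
  1-simplices (24): (24 of them)
  2-simplices (16): [0,1,3], [0,1,5], [0,2,5], [0,2,6], [0,3,7], [0,4,6], [0,4,7], [1,2,3], [1,2,7], [1,4,6], [1,4,7], [1,5,6], [2,3,6], [2,5,7], [3,5,6], [3,5,7]

giving chain groups C_0 ≅ Z^8, C_1 ≅ Z^24, C_2 ≅ Z^16.

The boundary map ∂_1: C_1 → C_0 is given by ∂[p,q] = [q] − [p].
The resulting 8×24 matrix has rank 7, and its Smith normal form has invariant factors (1,1,1,1,1,1,1).

∂_2: C_2 → C_1 sends each 2-simplex [p,q,r] to [q,r] − [p,r] + [p,q]. For instance
  ∂[1,4,6] = [4,6] − [1,6] + [1,4],
  ∂[1,5,6] = [5,6] − [1,6] + [1,5].
As a 24×16 matrix over Z this has rank 15, with invariant factors (1,1,1,1,1,1,1,1,1,1,1,1,1,1,1).

Reading off H_k = ker ∂_k / im ∂_{k+1}:

  H_0: rank C_0 − rank ∂_1 = 8 − 7 = 1, and the invariant factors of ∂_1 are all 1, so H_0 ≅ Z.
  H_1: rank ker ∂_1 − rank ∂_2 = (24 − 7) − 15 = 2, and the invariant factors of ∂_2 are all 1, so H_1 ≅ Z^2.
  H_2: rank ker ∂_2 − rank ∂_3 = (16 − 15) − 0 = 1, and there is no ∂_3, so H_2 ≅ Z.

(K is a triangulation of the torus T^2.)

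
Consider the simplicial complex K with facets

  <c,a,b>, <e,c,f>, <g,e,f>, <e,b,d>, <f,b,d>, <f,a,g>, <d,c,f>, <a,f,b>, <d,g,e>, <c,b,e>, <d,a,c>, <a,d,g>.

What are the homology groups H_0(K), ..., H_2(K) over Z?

Fix the vertex order a < b < c < d < e < f < g and write every simplex with vertices in increasing order. Then dim K = 2 and the simplices of K are:

  0-simplices (7): a, b, c, d, e, f, g
  1-simplices (18): ab, ac, ad, af, ag, bc, bd, be, bf, cd, ce, cf, de, df, dg, ef, eg, fg
  2-simplices (12): abc, abf, acd, adg, afg, bce, bde, bdf, cdf, cef, deg, efg

giving chain groups C_0 ≅ Z^7, C_1 ≅ Z^18, C_2 ≅ Z^12.

The boundary map ∂_1: C_1 → C_0 is given by ∂[p,q] = [q] − [p].
As a 7×18 matrix over Z this has rank 6, with invariant factors (1,1,1,1,1,1).

Boundary ∂_2: C_2 → C_1 acts by ∂[p,q,r] = [q,r] − [p,r] + [p,q]. For instance
  ∂abc = bc − ac + ab,
  ∂efg = fg − eg + ef.
The 18×12 boundary matrix has rank 12 and Smith normal form diag(1,1,1,1,1,1,1,1,1,1,1,2).

From H_k ≅ ker(∂_k) / im(∂_{k+1}) we obtain:

  H_0: rank C_0 − rank ∂_1 = 7 − 6 = 1, and the invariant factors of ∂_1 are all 1, so H_0 ≅ Z.
  H_1: rank ker ∂_1 − rank ∂_2 = (18 − 6) − 12 = 0, and ∂_2 has invariant factor 2 > 1, so H_1 ≅ Z/2.
  H_2: rank ker ∂_2 − rank ∂_3 = (12 − 12) − 0 = 0, and there is no ∂_3, so H_2 ≅ 0.

As a check, the Euler characteristic is 7 − 18 + 12 = 1, which agrees with 1 − 0 + 0 = 1.

H_0 ≅ Z,  H_1 ≅ Z/2,  H_2 = 0.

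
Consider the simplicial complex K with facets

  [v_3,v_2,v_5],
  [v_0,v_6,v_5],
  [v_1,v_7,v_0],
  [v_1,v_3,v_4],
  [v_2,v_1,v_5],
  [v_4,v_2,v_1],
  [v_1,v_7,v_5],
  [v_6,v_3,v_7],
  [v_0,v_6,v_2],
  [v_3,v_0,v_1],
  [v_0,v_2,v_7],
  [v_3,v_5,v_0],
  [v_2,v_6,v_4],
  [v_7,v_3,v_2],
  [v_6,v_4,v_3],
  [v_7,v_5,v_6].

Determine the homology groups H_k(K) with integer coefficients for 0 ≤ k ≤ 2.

H_0 = Z,  H_1 = Z^2,  H_2 = Z.

Take the total order v_0 < v_1 < v_2 < v_3 < v_4 < v_5 < v_6 < v_7 on the vertex set. Then K (dimension 2) consists of the simplices:

  0-simplices (8): [v_0], [v_1], [v_2], [v_3], [v_4], [v_5], [v_6], [v_7]
  1-simplices (24): (24 of them)
  2-simplices (16): (16 of them)

so the chain groups are C_0 ≅ Z^8, C_1 ≅ Z^24, C_2 ≅ Z^16.

The boundary map ∂_1: C_1 → C_0 maps an edge to its endpoints' difference, ∂[p,q] = q − p.
As a 8×24 matrix over Z this has rank 7, with invariant factors (1,1,1,1,1,1,1).

Boundary ∂_2: C_2 → C_1 maps a triangle to the signed sum of its edges. For instance
  ∂[v_1,v_2,v_5] = [v_2,v_5] − [v_1,v_5] + [v_1,v_2],
  ∂[v_3,v_6,v_7] = [v_6,v_7] − [v_3,v_7] + [v_3,v_6].
This gives a 24×16 integer matrix of rank 15; reducing to Smith normal form yields diagonal entries (1,1,1,1,1,1,1,1,1,1,1,1,1,1,1).

From H_k ≅ ker(∂_k) / im(∂_{k+1}) we obtain:

  H_0: rank C_0 − rank ∂_1 = 8 − 7 = 1, and the invariant factors of ∂_1 are all 1, so H_0 = Z.
  H_1: rank ker ∂_1 − rank ∂_2 = (24 − 7) − 15 = 2, and the invariant factors of ∂_2 are all 1, so H_1 = Z^2.
  H_2: rank ker ∂_2 − rank ∂_3 = (16 − 15) − 0 = 1, and there is no ∂_3, so H_2 = Z.

(K is a triangulation of the torus T^2.)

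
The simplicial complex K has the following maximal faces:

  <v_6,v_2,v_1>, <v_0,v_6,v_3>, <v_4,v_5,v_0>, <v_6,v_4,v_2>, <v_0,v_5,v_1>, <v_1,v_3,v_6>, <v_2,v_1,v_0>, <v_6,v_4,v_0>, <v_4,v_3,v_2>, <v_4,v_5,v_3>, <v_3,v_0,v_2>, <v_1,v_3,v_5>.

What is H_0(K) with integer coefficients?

Take the total order v_0 < v_1 < v_2 < v_3 < v_4 < v_5 < v_6 on the vertex set. Then K (dimension 2) consists of the simplices:

  0-simplices (7): [v_0], [v_1], [v_2], [v_3], [v_4], [v_5], [v_6]
  1-simplices (18): (18 of them)
  2-simplices (12): (12 of them)

Hence C_0 ≅ Z^7, C_1 ≅ Z^18, C_2 ≅ Z^12.

Boundary ∂_1: C_1 → C_0 is given by ∂[p,q] = [q] − [p]. For instance
  ∂[v_3,v_5] = [v_5] − [v_3].
This gives a 7×18 integer matrix of rank 6; reducing to Smith normal form yields diagonal entries (1,1,1,1,1,1).

∂_2: C_2 → C_1 sends each 2-simplex [p,q,r] to [q,r] − [p,r] + [p,q]. For instance
  ∂[v_1,v_2,v_6] = [v_2,v_6] − [v_1,v_6] + [v_1,v_2],
  ∂[v_0,v_2,v_3] = [v_2,v_3] − [v_0,v_3] + [v_0,v_2].
The 18×12 boundary matrix has rank 12 and Smith normal form diag(1,1,1,1,1,1,1,1,1,1,1,2).

Now H_k = ker ∂_k / im ∂_{k+1}, so:

  H_0: rank C_0 − rank ∂_1 = 7 − 6 = 1, and the invariant factors of ∂_1 are all 1, so H_0 = Z.

H_0 ≅ Z.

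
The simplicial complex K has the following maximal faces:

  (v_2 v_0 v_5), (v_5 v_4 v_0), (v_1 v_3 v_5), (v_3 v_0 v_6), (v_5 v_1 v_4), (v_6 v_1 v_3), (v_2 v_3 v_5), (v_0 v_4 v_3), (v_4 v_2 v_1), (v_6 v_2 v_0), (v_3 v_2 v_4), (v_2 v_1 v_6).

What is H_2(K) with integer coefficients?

We work with the vertex ordering v_0 < v_1 < v_2 < v_3 < v_4 < v_5 < v_6. The simplices of K, each written with vertices in increasing order, are:

  0-simplices (7): [v_0], [v_1], [v_2], [v_3], [v_4], [v_5], [v_6]
  1-simplices (18): (18 of them)
  2-simplices (12): (12 of them)

so the chain groups are C_0 ≅ Z^7, C_1 ≅ Z^18, C_2 ≅ Z^12.

Boundary ∂_1: C_1 → C_0 sends each edge [p,q] (with p < q) to q − p.
The 7×18 boundary matrix has rank 6 and Smith normal form diag(1,1,1,1,1,1).

Boundary ∂_2: C_2 → C_1 maps a triangle to the signed sum of its edges. For instance
  ∂[v_0,v_3,v_6] = [v_3,v_6] − [v_0,v_6] + [v_0,v_3],
  ∂[v_2,v_3,v_4] = [v_3,v_4] − [v_2,v_4] + [v_2,v_3].
As a 18×12 matrix over Z this has rank 12, with invariant factors (1,1,1,1,1,1,1,1,1,1,1,2).

From H_k ≅ ker(∂_k) / im(∂_{k+1}) we obtain:

  H_2: rank ker ∂_2 − rank ∂_3 = (12 − 12) − 0 = 0, and there is no ∂_3, so H_2 = 0.

H_2 ≅ 0.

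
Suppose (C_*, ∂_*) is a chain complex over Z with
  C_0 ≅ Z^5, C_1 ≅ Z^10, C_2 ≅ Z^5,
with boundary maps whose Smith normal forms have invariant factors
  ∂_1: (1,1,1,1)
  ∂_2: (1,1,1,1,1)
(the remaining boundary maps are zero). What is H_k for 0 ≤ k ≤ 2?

H_0 = Z,  H_1 = Z,  H_2 = 0.

H_0: b_0 = 5 − 0 − 4 = 1; torsion from ∂_1 factors > 1: none. So H_0 = Z.
H_1: b_1 = 10 − 4 − 5 = 1; torsion from ∂_2 factors > 1: none. So H_1 = Z.
H_2: b_2 = 5 − 5 − 0 = 0; torsion from ∂_3 factors > 1: none. So H_2 = 0.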